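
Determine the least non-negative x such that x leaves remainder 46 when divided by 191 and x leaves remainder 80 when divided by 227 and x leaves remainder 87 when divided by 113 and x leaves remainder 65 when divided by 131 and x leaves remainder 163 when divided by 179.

From x ≡ 46 (mod 191) write x = 46 + 191t. Substituting into x ≡ 80 (mod 227) gives 191t ≡ 34 (mod 227), and since 191⁻¹ ≡ 145 (mod 227), t ≡ 163. Hence x ≡ 46 + 191·163 = 31179 (mod 43357).
From x ≡ 31179 (mod 43357) write x = 31179 + 43357t. Substituting into x ≡ 87 (mod 113) gives 43357t ≡ 96 (mod 113), and since 78⁻¹ ≡ 71 (mod 113), t ≡ 36. Hence x ≡ 31179 + 43357·36 = 1592031 (mod 4899341).
From x ≡ 1592031 (mod 4899341) write x = 1592031 + 4899341t. Substituting into x ≡ 65 (mod 131) gives 4899341t ≡ 77 (mod 131), and since 72⁻¹ ≡ 111 (mod 131), t ≡ 32. Hence x ≡ 1592031 + 4899341·32 = 158370943 (mod 641813671).
From x ≡ 158370943 (mod 641813671) write x = 158370943 + 641813671t. Substituting into x ≡ 163 (mod 179) gives 641813671t ≡ 7 (mod 179), and since 42⁻¹ ≡ 81 (mod 179), t ≡ 30. Hence x ≡ 158370943 + 641813671·30 = 19412781073 (mod 114884647109).

19412781073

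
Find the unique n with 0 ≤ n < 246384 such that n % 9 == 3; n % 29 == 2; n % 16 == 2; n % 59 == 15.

105330

From n ≡ 3 (mod 9) write n = 3 + 9t. Substituting into n ≡ 2 (mod 29) gives 9t ≡ 28 (mod 29), and since 9⁻¹ ≡ 13 (mod 29), t ≡ 16. Hence n ≡ 3 + 9·16 = 147 (mod 261).
From n ≡ 147 (mod 261) write n = 147 + 261t. Substituting into n ≡ 2 (mod 16) gives 261t ≡ 15 (mod 16), and since 5⁻¹ ≡ 13 (mod 16), t ≡ 3. Hence n ≡ 147 + 261·3 = 930 (mod 4176).
From n ≡ 930 (mod 4176) write n = 930 + 4176t. Substituting into n ≡ 15 (mod 59) gives 4176t ≡ 29 (mod 59), and since 46⁻¹ ≡ 9 (mod 59), t ≡ 25. Hence n ≡ 930 + 4176·25 = 105330 (mod 246384).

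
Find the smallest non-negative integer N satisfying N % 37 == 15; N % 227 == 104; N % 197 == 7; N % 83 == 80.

89096015

The moduli are pairwise coprime; M = 37·227·197·83 = 137332049.
M/37 = 3711677; 3711677 ≡ 22 (mod 37); 22·32 ≡ 1, so inverse 32.
M/227 = 604987; 604987 ≡ 32 (mod 227); 32·149 ≡ 1, so inverse 149.
M/197 = 697117; 697117 ≡ 131 (mod 197); 131·194 ≡ 1, so inverse 194.
M/83 = 1654603; 1654603 ≡ 81 (mod 83); 81·41 ≡ 1, so inverse 41.
N ≡ 15·3711677·32 + 104·604987·149 + 7·697117·194 + 80·1654603·41 = 17530266238.
17530266238 mod 137332049 = 89096015.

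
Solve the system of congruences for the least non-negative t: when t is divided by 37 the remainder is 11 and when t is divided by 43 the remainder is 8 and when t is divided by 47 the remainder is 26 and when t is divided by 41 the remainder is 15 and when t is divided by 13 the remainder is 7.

The moduli are pairwise coprime; N = 37·43·47·41·13 = 39856141.
N/37 = 1077193; 1077193 ≡ 12 (mod 37); 12·34 ≡ 1, so inverse 34.
N/43 = 926887; 926887 ≡ 22 (mod 43); 22·2 ≡ 1, so inverse 2.
N/47 = 848003; 848003 ≡ 29 (mod 47); 29·13 ≡ 1, so inverse 13.
N/41 = 972101; 972101 ≡ 32 (mod 41); 32·9 ≡ 1, so inverse 9.
N/13 = 3065857; 3065857 ≡ 2 (mod 13); 2·7 ≡ 1, so inverse 7.
t ≡ 11·1077193·34 + 8·926887·2 + 26·848003·13 + 15·972101·9 + 7·3065857·7 = 985786016.
985786016 mod 39856141 = 29238632.

29238632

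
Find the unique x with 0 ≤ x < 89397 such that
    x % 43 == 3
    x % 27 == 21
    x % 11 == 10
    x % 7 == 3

46056

From x ≡ 3 (mod 43) write x = 3 + 43t. Substituting into x ≡ 21 (mod 27) gives 43t ≡ 18 (mod 27), and since 16⁻¹ ≡ 22 (mod 27), t ≡ 18. Hence x ≡ 3 + 43·18 = 777 (mod 1161).
From x ≡ 777 (mod 1161) write x = 777 + 1161t. Substituting into x ≡ 10 (mod 11) gives 1161t ≡ 3 (mod 11), and since 6⁻¹ ≡ 2 (mod 11), t ≡ 6. Hence x ≡ 777 + 1161·6 = 7743 (mod 12771).
From x ≡ 7743 (mod 12771) write x = 7743 + 12771t. Substituting into x ≡ 3 (mod 7) gives 12771t ≡ 2 (mod 7), and since 3⁻¹ ≡ 5 (mod 7), t ≡ 3. Hence x ≡ 7743 + 12771·3 = 46056 (mod 89397).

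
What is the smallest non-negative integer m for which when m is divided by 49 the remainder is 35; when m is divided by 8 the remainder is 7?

231

Combine the congruences pairwise.
From m ≡ 35 (mod 49) write m = 35 + 49t. Substituting into m ≡ 7 (mod 8) gives 49t ≡ 4 (mod 8), and since 1⁻¹ ≡ 1 (mod 8), t ≡ 4. Hence m ≡ 35 + 49·4 = 231 (mod 392).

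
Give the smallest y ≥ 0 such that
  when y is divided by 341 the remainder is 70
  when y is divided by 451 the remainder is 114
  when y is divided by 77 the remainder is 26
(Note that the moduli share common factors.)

19507

gcd(341, 451) = 11 and 11 | (114 − 70), so the pair is consistent; merging gives y ≡ 5526 (mod 13981), where 13981 = lcm(341, 451).
gcd(13981, 77) = 11 and 11 | (26 − 5526), so the pair is consistent; merging gives y ≡ 19507 (mod 97867), where 97867 = lcm(13981, 77).
The solution is unique modulo lcm(341, 451, 77) = 97867.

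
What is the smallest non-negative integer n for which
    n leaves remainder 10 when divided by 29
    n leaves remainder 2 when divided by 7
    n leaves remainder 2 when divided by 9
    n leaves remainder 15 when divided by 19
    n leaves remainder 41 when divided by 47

The moduli are pairwise coprime; M = 29·7·9·19·47 = 1631511.
M/29 = 56259; 56259 ≡ 28 (mod 29); 28·28 ≡ 1, so inverse 28.
M/7 = 233073; 233073 ≡ 1 (mod 7), inverse 1.
M/9 = 181279; 181279 ≡ 1 (mod 9), inverse 1.
M/19 = 85869; 85869 ≡ 8 (mod 19); 8·12 ≡ 1, so inverse 12.
M/47 = 34713; 34713 ≡ 27 (mod 47); 27·7 ≡ 1, so inverse 7.
n ≡ 10·56259·28 + 2·233073·1 + 2·181279·1 + 15·85869·12 + 41·34713·7 = 42000275.
42000275 mod 1631511 = 1212500.

1212500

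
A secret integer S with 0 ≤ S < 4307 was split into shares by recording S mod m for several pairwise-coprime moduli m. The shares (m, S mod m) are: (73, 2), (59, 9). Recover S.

From S ≡ 2 (mod 73) write S = 2 + 73t. Substituting into S ≡ 9 (mod 59) gives 73t ≡ 7 (mod 59), and since 14⁻¹ ≡ 38 (mod 59), t ≡ 30. Hence S ≡ 2 + 73·30 = 2192 (mod 4307).

2192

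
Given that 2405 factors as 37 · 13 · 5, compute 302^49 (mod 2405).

Mod 37: 302 ≡ 6; by Fermat, exponent reduces to 49 mod 36 = 13; 6^13 ≡ 6 (mod 37).
Mod 13: 302 ≡ 3; by Fermat, exponent reduces to 49 mod 12 = 1; 3^1 ≡ 3 (mod 13).
Mod 5: 302 ≡ 2; by Fermat, exponent reduces to 49 mod 4 = 1; 2^1 ≡ 2 (mod 5).
Combine by CRT: x ≡ 6 (mod 37), x ≡ 3 (mod 13), x ≡ 2 (mod 5) ⇒ x ≡ 302 (mod 2405).

302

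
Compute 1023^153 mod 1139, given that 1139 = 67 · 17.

847

Mod 67: 1023 ≡ 18; by Fermat, exponent reduces to 153 mod 66 = 21; 18^21 ≡ 43 (mod 67).
Mod 17: 1023 ≡ 3; by Fermat, exponent reduces to 153 mod 16 = 9; 3^9 ≡ 14 (mod 17).
Combine by CRT: x ≡ 43 (mod 67), x ≡ 14 (mod 17) ⇒ x ≡ 847 (mod 1139).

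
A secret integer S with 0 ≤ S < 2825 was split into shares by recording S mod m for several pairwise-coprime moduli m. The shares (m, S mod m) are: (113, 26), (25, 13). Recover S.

2738

From S ≡ 26 (mod 113) write S = 26 + 113t. Substituting into S ≡ 13 (mod 25) gives 113t ≡ 12 (mod 25), and since 13⁻¹ ≡ 2 (mod 25), t ≡ 24. Hence S ≡ 26 + 113·24 = 2738 (mod 2825).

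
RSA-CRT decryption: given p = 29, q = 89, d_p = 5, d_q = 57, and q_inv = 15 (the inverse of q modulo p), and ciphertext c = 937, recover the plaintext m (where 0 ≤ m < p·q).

m₁ = c^(d_p) mod p: c ≡ 9 (mod 29), and 9^5 mod 29 = 5.
m₂ = c^(d_q) mod q: c ≡ 47 (mod 89), and 47^57 mod 89 = 10.
h = q_inv·(m₁ − m₂) mod p = 15·(5 − 10) mod 29 = 12.
m = m₂ + h·q = 10 + 12·89 = 1078.

1078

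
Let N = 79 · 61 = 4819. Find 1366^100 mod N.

Mod 79: 1366 ≡ 23; by Fermat, exponent reduces to 100 mod 78 = 22; 23^22 ≡ 23 (mod 79).
Mod 61: 1366 ≡ 24; by Fermat, exponent reduces to 100 mod 60 = 40; 24^40 ≡ 1 (mod 61).
Combine by CRT: x ≡ 23 (mod 79), x ≡ 1 (mod 61) ⇒ x ≡ 4210 (mod 4819).

4210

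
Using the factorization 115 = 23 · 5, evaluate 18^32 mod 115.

101

Mod 23: 18 ≡ 18; by Fermat, exponent reduces to 32 mod 22 = 10; 18^10 ≡ 9 (mod 23).
Mod 5: 18 ≡ 3; since 4 | 32, by Fermat 3^32 ≡ 1 (mod 5).
Combine by CRT: x ≡ 9 (mod 23), x ≡ 1 (mod 5) ⇒ x ≡ 101 (mod 115).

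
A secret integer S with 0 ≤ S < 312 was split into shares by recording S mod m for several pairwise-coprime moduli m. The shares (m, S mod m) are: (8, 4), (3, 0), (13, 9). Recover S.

204

The moduli are pairwise coprime; N = 8·3·13 = 312.
N/8 = 39; 39 ≡ 7 (mod 8); 7·7 ≡ 1, so inverse 7.
N/3 = 104; 104 ≡ 2 (mod 3); 2·2 ≡ 1, so inverse 2.
N/13 = 24; 24 ≡ 11 (mod 13); 11·6 ≡ 1, so inverse 6.
S ≡ 4·39·7 + 0·104·2 + 9·24·6 = 2388.
2388 mod 312 = 204.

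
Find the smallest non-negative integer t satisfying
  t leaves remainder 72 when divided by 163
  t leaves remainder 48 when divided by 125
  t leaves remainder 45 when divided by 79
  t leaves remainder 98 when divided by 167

Combine the congruences pairwise.
From t ≡ 72 (mod 163) write t = 72 + 163s. Substituting into t ≡ 48 (mod 125) gives 163s ≡ 101 (mod 125), and since 38⁻¹ ≡ 102 (mod 125), s ≡ 52. Hence t ≡ 72 + 163·52 = 8548 (mod 20375).
From t ≡ 8548 (mod 20375) write t = 8548 + 20375s. Substituting into t ≡ 45 (mod 79) gives 20375s ≡ 29 (mod 79), and since 72⁻¹ ≡ 45 (mod 79), s ≡ 41. Hence t ≡ 8548 + 20375·41 = 843923 (mod 1609625).
From t ≡ 843923 (mod 1609625) write t = 843923 + 1609625s. Substituting into t ≡ 98 (mod 167) gives 1609625s ≡ 26 (mod 167), and since 79⁻¹ ≡ 74 (mod 167), s ≡ 87. Hence t ≡ 843923 + 1609625·87 = 140881298 (mod 268807375).

140881298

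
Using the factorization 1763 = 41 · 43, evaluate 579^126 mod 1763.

947

Mod 41: 579 ≡ 5; by Fermat, exponent reduces to 126 mod 40 = 6; 5^6 ≡ 4 (mod 41).
Mod 43: 579 ≡ 20; since 42 | 126, by Fermat 20^126 ≡ 1 (mod 43).
Combine by CRT: x ≡ 4 (mod 41), x ≡ 1 (mod 43) ⇒ x ≡ 947 (mod 1763).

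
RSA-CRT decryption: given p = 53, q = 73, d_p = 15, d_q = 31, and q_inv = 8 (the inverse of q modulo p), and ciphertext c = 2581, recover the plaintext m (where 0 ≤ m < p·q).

1493

m₁ = c^(d_p) mod p: c ≡ 37 (mod 53), and 37^15 mod 53 = 9.
m₂ = c^(d_q) mod q: c ≡ 26 (mod 73), and 26^31 mod 73 = 33.
h = q_inv·(m₁ − m₂) mod p = 8·(9 − 33) mod 53 = 20.
m = m₂ + h·q = 33 + 20·73 = 1493.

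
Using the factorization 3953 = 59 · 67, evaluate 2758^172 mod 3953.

2258

Mod 59: 2758 ≡ 44; by Fermat, exponent reduces to 172 mod 58 = 56; 44^56 ≡ 16 (mod 59).
Mod 67: 2758 ≡ 11; by Fermat, exponent reduces to 172 mod 66 = 40; 11^40 ≡ 47 (mod 67).
Combine by CRT: x ≡ 16 (mod 59), x ≡ 47 (mod 67) ⇒ x ≡ 2258 (mod 3953).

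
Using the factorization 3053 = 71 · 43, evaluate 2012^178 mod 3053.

Mod 71: 2012 ≡ 24; by Fermat, exponent reduces to 178 mod 70 = 38; 24^38 ≡ 50 (mod 71).
Mod 43: 2012 ≡ 34; by Fermat, exponent reduces to 178 mod 42 = 10; 34^10 ≡ 14 (mod 43).
Combine by CRT: x ≡ 50 (mod 71), x ≡ 14 (mod 43) ⇒ x ≡ 831 (mod 3053).

831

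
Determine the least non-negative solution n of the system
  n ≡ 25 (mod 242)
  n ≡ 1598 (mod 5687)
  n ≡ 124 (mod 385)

gcd(242, 5687) = 121 and 121 | (1598 − 25), so the pair is consistent; merging gives n ≡ 7285 (mod 11374), where 11374 = lcm(242, 5687).
gcd(11374, 385) = 11 and 11 | (124 − 7285), so the pair is consistent; merging gives n ≡ 246139 (mod 398090), where 398090 = lcm(11374, 385).
The solution is unique modulo lcm(242, 5687, 385) = 398090.

246139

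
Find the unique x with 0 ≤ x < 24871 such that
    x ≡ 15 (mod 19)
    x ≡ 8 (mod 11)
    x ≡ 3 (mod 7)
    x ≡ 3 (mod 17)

14759

The moduli are pairwise coprime; N = 19·11·7·17 = 24871.
N/19 = 1309; 1309 ≡ 17 (mod 19); 17·9 ≡ 1, so inverse 9.
N/11 = 2261; 2261 ≡ 6 (mod 11); 6·2 ≡ 1, so inverse 2.
N/7 = 3553; 3553 ≡ 4 (mod 7); 4·2 ≡ 1, so inverse 2.
N/17 = 1463; 1463 ≡ 1 (mod 17), inverse 1.
x ≡ 15·1309·9 + 8·2261·2 + 3·3553·2 + 3·1463·1 = 238598.
238598 mod 24871 = 14759.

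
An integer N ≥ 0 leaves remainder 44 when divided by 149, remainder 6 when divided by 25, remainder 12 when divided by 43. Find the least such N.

The moduli are pairwise coprime; M = 149·25·43 = 160175.
M/149 = 1075; 1075 ≡ 32 (mod 149); 32·14 ≡ 1, so inverse 14.
M/25 = 6407; 6407 ≡ 7 (mod 25); 7·18 ≡ 1, so inverse 18.
M/43 = 3725; 3725 ≡ 27 (mod 43); 27·8 ≡ 1, so inverse 8.
N ≡ 44·1075·14 + 6·6407·18 + 12·3725·8 = 1711756.
1711756 mod 160175 = 110006.

110006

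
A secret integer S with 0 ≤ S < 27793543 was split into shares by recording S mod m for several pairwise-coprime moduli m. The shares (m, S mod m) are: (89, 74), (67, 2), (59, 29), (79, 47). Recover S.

13424122

The moduli are pairwise coprime; N = 89·67·59·79 = 27793543.
N/89 = 312287; 312287 ≡ 75 (mod 89); 75·19 ≡ 1, so inverse 19.
N/67 = 414829; 414829 ≡ 32 (mod 67); 32·44 ≡ 1, so inverse 44.
N/59 = 471077; 471077 ≡ 21 (mod 59); 21·45 ≡ 1, so inverse 45.
N/79 = 351817; 351817 ≡ 30 (mod 79); 30·29 ≡ 1, so inverse 29.
S ≡ 74·312287·19 + 2·414829·44 + 29·471077·45 + 47·351817·29 = 1569862530.
1569862530 mod 27793543 = 13424122.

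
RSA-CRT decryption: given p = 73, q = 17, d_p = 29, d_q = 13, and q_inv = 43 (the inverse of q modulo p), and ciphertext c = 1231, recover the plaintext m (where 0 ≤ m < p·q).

448

m₁ = c^(d_p) mod p: c ≡ 63 (mod 73), and 63^29 mod 73 = 10.
m₂ = c^(d_q) mod q: c ≡ 7 (mod 17), and 7^13 mod 17 = 6.
h = q_inv·(m₁ − m₂) mod p = 43·(10 − 6) mod 73 = 26.
m = m₂ + h·q = 6 + 26·17 = 448.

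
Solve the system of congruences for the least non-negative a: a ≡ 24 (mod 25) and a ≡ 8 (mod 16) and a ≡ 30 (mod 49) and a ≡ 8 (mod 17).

279624

The moduli are pairwise coprime; N = 25·16·49·17 = 333200.
N/25 = 13328; 13328 ≡ 3 (mod 25); 3·17 ≡ 1, so inverse 17.
N/16 = 20825; 20825 ≡ 9 (mod 16); 9·9 ≡ 1, so inverse 9.
N/49 = 6800; 6800 ≡ 38 (mod 49); 38·40 ≡ 1, so inverse 40.
N/17 = 19600; 19600 ≡ 16 (mod 17); 16·16 ≡ 1, so inverse 16.
a ≡ 24·13328·17 + 8·20825·9 + 30·6800·40 + 8·19600·16 = 17606024.
17606024 mod 333200 = 279624.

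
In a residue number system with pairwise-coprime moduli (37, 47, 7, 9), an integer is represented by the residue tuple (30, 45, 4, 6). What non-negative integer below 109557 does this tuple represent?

From x ≡ 30 (mod 37) write x = 30 + 37t. Substituting into x ≡ 45 (mod 47) gives 37t ≡ 15 (mod 47), and since 37⁻¹ ≡ 14 (mod 47), t ≡ 22. Hence x ≡ 30 + 37·22 = 844 (mod 1739).
From x ≡ 844 (mod 1739) write x = 844 + 1739t. Substituting into x ≡ 4 (mod 7) gives 1739t ≡ 0 (mod 7), and since 3⁻¹ ≡ 5 (mod 7), t ≡ 0. Hence x ≡ 844 + 1739·0 = 844 (mod 12173).
From x ≡ 844 (mod 12173) write x = 844 + 12173t. Substituting into x ≡ 6 (mod 9) gives 12173t ≡ 8 (mod 9), and since 5⁻¹ ≡ 2 (mod 9), t ≡ 7. Hence x ≡ 844 + 12173·7 = 86055 (mod 109557).

86055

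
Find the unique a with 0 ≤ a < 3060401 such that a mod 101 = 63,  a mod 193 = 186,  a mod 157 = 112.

Combine the congruences pairwise.
From a ≡ 63 (mod 101) write a = 63 + 101t. Substituting into a ≡ 186 (mod 193) gives 101t ≡ 123 (mod 193), and since 101⁻¹ ≡ 86 (mod 193), t ≡ 156. Hence a ≡ 63 + 101·156 = 15819 (mod 19493).
From a ≡ 15819 (mod 19493) write a = 15819 + 19493t. Substituting into a ≡ 112 (mod 157) gives 19493t ≡ 150 (mod 157), and since 25⁻¹ ≡ 44 (mod 157), t ≡ 6. Hence a ≡ 15819 + 19493·6 = 132777 (mod 3060401).

132777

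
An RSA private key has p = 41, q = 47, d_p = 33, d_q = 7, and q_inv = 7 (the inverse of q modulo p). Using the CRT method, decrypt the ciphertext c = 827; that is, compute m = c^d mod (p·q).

111

m₁ = c^(d_p) mod p: c ≡ 7 (mod 41), and 7^33 mod 41 = 29.
m₂ = c^(d_q) mod q: c ≡ 28 (mod 47), and 28^7 mod 47 = 17.
h = q_inv·(m₁ − m₂) mod p = 7·(29 − 17) mod 41 = 2.
m = m₂ + h·q = 17 + 2·47 = 111.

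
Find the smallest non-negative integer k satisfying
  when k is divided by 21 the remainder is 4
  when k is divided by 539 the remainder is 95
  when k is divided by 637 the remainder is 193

gcd(21, 539) = 7 and 7 | (95 − 4), so the pair is consistent; merging gives k ≡ 634 (mod 1617), where 1617 = lcm(21, 539).
gcd(1617, 637) = 49 and 49 | (193 − 634), so the pair is consistent; merging gives k ≡ 13570 (mod 21021), where 21021 = lcm(1617, 637).
The solution is unique modulo lcm(21, 539, 637) = 21021.

13570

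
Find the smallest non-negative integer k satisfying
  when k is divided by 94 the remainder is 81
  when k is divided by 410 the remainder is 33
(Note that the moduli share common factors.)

gcd(94, 410) = 2 and 2 | (33 − 81), so the pair is consistent; merging gives k ≡ 7413 (mod 19270), where 19270 = lcm(94, 410).
The solution is unique modulo lcm(94, 410) = 19270.

7413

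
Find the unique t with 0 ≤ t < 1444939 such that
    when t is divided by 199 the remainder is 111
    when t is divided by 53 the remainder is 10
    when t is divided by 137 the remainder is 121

710740

Combine the congruences pairwise.
From t ≡ 111 (mod 199) write t = 111 + 199s. Substituting into t ≡ 10 (mod 53) gives 199s ≡ 5 (mod 53), and since 40⁻¹ ≡ 4 (mod 53), s ≡ 20. Hence t ≡ 111 + 199·20 = 4091 (mod 10547).
From t ≡ 4091 (mod 10547) write t = 4091 + 10547s. Substituting into t ≡ 121 (mod 137) gives 10547s ≡ 3 (mod 137), and since 135⁻¹ ≡ 68 (mod 137), s ≡ 67. Hence t ≡ 4091 + 10547·67 = 710740 (mod 1444939).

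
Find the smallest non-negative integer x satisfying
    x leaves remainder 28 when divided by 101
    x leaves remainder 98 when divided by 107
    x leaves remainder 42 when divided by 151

1407362

Combine the congruences pairwise.
From x ≡ 28 (mod 101) write x = 28 + 101t. Substituting into x ≡ 98 (mod 107) gives 101t ≡ 70 (mod 107), and since 101⁻¹ ≡ 89 (mod 107), t ≡ 24. Hence x ≡ 28 + 101·24 = 2452 (mod 10807).
From x ≡ 2452 (mod 10807) write x = 2452 + 10807t. Substituting into x ≡ 42 (mod 151) gives 10807t ≡ 6 (mod 151), and since 86⁻¹ ≡ 72 (mod 151), t ≡ 130. Hence x ≡ 2452 + 10807·130 = 1407362 (mod 1631857).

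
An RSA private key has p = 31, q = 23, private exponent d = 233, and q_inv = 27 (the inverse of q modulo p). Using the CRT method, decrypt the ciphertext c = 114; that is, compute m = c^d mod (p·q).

482

d_p = d mod (p−1) = 233 mod 30 = 23; d_q = d mod (q−1) = 13.
m₁ = c^(d_p) mod p: c ≡ 21 (mod 31), and 21^23 mod 31 = 17.
m₂ = c^(d_q) mod q: c ≡ 22 (mod 23), and 22^13 mod 23 = 22.
h = q_inv·(m₁ − m₂) mod p = 27·(17 − 22) mod 31 = 20.
m = m₂ + h·q = 22 + 20·23 = 482.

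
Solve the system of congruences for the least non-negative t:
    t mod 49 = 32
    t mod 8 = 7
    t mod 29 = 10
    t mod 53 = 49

The moduli are pairwise coprime; N = 49·8·29·53 = 602504.
N/49 = 12296; 12296 ≡ 46 (mod 49); 46·16 ≡ 1, so inverse 16.
N/8 = 75313; 75313 ≡ 1 (mod 8), inverse 1.
N/29 = 20776; 20776 ≡ 12 (mod 29); 12·17 ≡ 1, so inverse 17.
N/53 = 11368; 11368 ≡ 26 (mod 53); 26·51 ≡ 1, so inverse 51.
t ≡ 32·12296·16 + 7·75313·1 + 10·20776·17 + 49·11368·51 = 38763295.
38763295 mod 602504 = 203039.

203039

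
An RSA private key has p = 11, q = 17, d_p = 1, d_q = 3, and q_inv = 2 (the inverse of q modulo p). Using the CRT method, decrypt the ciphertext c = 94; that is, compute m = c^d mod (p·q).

m₁ = c^(d_p) mod p: c ≡ 6 (mod 11), and 6^1 mod 11 = 6.
m₂ = c^(d_q) mod q: c ≡ 9 (mod 17), and 9^3 mod 17 = 15.
h = q_inv·(m₁ − m₂) mod p = 2·(6 − 15) mod 11 = 4.
m = m₂ + h·q = 15 + 4·17 = 83.

83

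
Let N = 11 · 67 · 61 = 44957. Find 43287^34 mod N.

Mod 11: 43287 ≡ 2; by Fermat, exponent reduces to 34 mod 10 = 4; 2^4 ≡ 5 (mod 11).
Mod 67: 43287 ≡ 5; 5^34 ≡ 62 (mod 67).
Mod 61: 43287 ≡ 38; 38^34 ≡ 27 (mod 61).
Combine by CRT: x ≡ 5 (mod 11), x ≡ 62 (mod 67), x ≡ 27 (mod 61) ⇒ x ≡ 23512 (mod 44957).

23512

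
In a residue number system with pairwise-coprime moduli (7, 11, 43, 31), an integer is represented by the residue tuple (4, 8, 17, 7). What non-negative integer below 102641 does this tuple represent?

Combine the congruences pairwise.
From x ≡ 4 (mod 7) write x = 4 + 7t. Substituting into x ≡ 8 (mod 11) gives 7t ≡ 4 (mod 11), and since 7⁻¹ ≡ 8 (mod 11), t ≡ 10. Hence x ≡ 4 + 7·10 = 74 (mod 77).
From x ≡ 74 (mod 77) write x = 74 + 77t. Substituting into x ≡ 17 (mod 43) gives 77t ≡ 29 (mod 43), and since 34⁻¹ ≡ 19 (mod 43), t ≡ 35. Hence x ≡ 74 + 77·35 = 2769 (mod 3311).
From x ≡ 2769 (mod 3311) write x = 2769 + 3311t. Substituting into x ≡ 7 (mod 31) gives 3311t ≡ 28 (mod 31), and since 25⁻¹ ≡ 5 (mod 31), t ≡ 16. Hence x ≡ 2769 + 3311·16 = 55745 (mod 102641).

55745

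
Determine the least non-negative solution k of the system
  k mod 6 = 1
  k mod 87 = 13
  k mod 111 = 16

gcd(6, 87) = 3 and 3 | (13 − 1), so the pair is consistent; merging gives k ≡ 13 (mod 174), where 174 = lcm(6, 87).
gcd(174, 111) = 3 and 3 | (16 − 13), so the pair is consistent; merging gives k ≡ 5233 (mod 6438), where 6438 = lcm(174, 111).
The solution is unique modulo lcm(6, 87, 111) = 6438.

5233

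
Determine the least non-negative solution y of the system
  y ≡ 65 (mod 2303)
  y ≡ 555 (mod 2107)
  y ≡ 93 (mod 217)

451453

gcd(2303, 2107) = 49 and 49 | (555 − 65), so the pair is consistent; merging gives y ≡ 55337 (mod 99029), where 99029 = lcm(2303, 2107).
gcd(99029, 217) = 7 and 7 | (93 − 55337), so the pair is consistent; merging gives y ≡ 451453 (mod 3069899), where 3069899 = lcm(99029, 217).
The solution is unique modulo lcm(2303, 2107, 217) = 3069899.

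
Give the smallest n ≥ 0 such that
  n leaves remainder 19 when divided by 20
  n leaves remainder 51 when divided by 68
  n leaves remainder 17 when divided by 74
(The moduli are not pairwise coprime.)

gcd(20, 68) = 4 and 4 | (51 − 19), so the pair is consistent; merging gives n ≡ 119 (mod 340), where 340 = lcm(20, 68).
gcd(340, 74) = 2 and 2 | (17 − 119), so the pair is consistent; merging gives n ≡ 11339 (mod 12580), where 12580 = lcm(340, 74).
The solution is unique modulo lcm(20, 68, 74) = 12580.

11339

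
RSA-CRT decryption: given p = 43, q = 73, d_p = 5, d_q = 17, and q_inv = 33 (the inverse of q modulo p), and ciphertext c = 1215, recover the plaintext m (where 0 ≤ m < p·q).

m₁ = c^(d_p) mod p: c ≡ 11 (mod 43), and 11^5 mod 43 = 16.
m₂ = c^(d_q) mod q: c ≡ 47 (mod 73), and 47^17 mod 73 = 60.
h = q_inv·(m₁ − m₂) mod p = 33·(16 − 60) mod 43 = 10.
m = m₂ + h·q = 60 + 10·73 = 790.

790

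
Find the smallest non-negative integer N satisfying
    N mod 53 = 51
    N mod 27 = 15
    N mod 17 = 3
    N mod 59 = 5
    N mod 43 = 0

552894

From N ≡ 51 (mod 53) write N = 51 + 53t. Substituting into N ≡ 15 (mod 27) gives 53t ≡ 18 (mod 27), and since 26⁻¹ ≡ 26 (mod 27), t ≡ 9. Hence N ≡ 51 + 53·9 = 528 (mod 1431).
From N ≡ 528 (mod 1431) write N = 528 + 1431t. Substituting into N ≡ 3 (mod 17) gives 1431t ≡ 2 (mod 17), and since 3⁻¹ ≡ 6 (mod 17), t ≡ 12. Hence N ≡ 528 + 1431·12 = 17700 (mod 24327).
From N ≡ 17700 (mod 24327) write N = 17700 + 24327t. Substituting into N ≡ 5 (mod 59) gives 24327t ≡ 5 (mod 59), and since 19⁻¹ ≡ 28 (mod 59), t ≡ 22. Hence N ≡ 17700 + 24327·22 = 552894 (mod 1435293).
From N ≡ 552894 (mod 1435293) write N = 552894 + 1435293t. Substituting into N ≡ 0 (mod 43) gives 1435293t ≡ 0 (mod 43), and since 39⁻¹ ≡ 32 (mod 43), t ≡ 0. Hence N ≡ 552894 + 1435293·0 = 552894 (mod 61717599).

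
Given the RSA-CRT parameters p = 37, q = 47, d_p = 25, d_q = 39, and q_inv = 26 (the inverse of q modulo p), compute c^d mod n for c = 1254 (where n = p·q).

1672

m₁ = c^(d_p) mod p: c ≡ 33 (mod 37), and 33^25 mod 37 = 7.
m₂ = c^(d_q) mod q: c ≡ 32 (mod 47), and 32^39 mod 47 = 27.
h = q_inv·(m₁ − m₂) mod p = 26·(7 − 27) mod 37 = 35.
m = m₂ + h·q = 27 + 35·47 = 1672.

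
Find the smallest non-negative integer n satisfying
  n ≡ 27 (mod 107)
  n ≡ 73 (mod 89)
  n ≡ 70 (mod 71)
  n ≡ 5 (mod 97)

54039093

From n ≡ 27 (mod 107) write n = 27 + 107t. Substituting into n ≡ 73 (mod 89) gives 107t ≡ 46 (mod 89), and since 18⁻¹ ≡ 5 (mod 89), t ≡ 52. Hence n ≡ 27 + 107·52 = 5591 (mod 9523).
From n ≡ 5591 (mod 9523) write n = 5591 + 9523t. Substituting into n ≡ 70 (mod 71) gives 9523t ≡ 17 (mod 71), and since 9⁻¹ ≡ 8 (mod 71), t ≡ 65. Hence n ≡ 5591 + 9523·65 = 624586 (mod 676133).
From n ≡ 624586 (mod 676133) write n = 624586 + 676133t. Substituting into n ≡ 5 (mod 97) gives 676133t ≡ 2 (mod 97), and since 43⁻¹ ≡ 88 (mod 97), t ≡ 79. Hence n ≡ 624586 + 676133·79 = 54039093 (mod 65584901).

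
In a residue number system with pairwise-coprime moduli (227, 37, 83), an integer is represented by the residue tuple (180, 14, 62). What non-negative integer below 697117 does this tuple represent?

157264

The moduli are pairwise coprime; N = 227·37·83 = 697117.
N/227 = 3071; 3071 ≡ 120 (mod 227); 120·70 ≡ 1, so inverse 70.
N/37 = 18841; 18841 ≡ 8 (mod 37); 8·14 ≡ 1, so inverse 14.
N/83 = 8399; 8399 ≡ 16 (mod 83); 16·26 ≡ 1, so inverse 26.
x ≡ 180·3071·70 + 14·18841·14 + 62·8399·26 = 55926624.
55926624 mod 697117 = 157264.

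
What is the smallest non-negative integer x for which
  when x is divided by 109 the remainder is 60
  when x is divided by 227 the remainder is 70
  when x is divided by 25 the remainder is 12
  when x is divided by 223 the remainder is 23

101201437

From x ≡ 60 (mod 109) write x = 60 + 109t. Substituting into x ≡ 70 (mod 227) gives 109t ≡ 10 (mod 227), and since 109⁻¹ ≡ 25 (mod 227), t ≡ 23. Hence x ≡ 60 + 109·23 = 2567 (mod 24743).
From x ≡ 2567 (mod 24743) write x = 2567 + 24743t. Substituting into x ≡ 12 (mod 25) gives 24743t ≡ 20 (mod 25), and since 18⁻¹ ≡ 7 (mod 25), t ≡ 15. Hence x ≡ 2567 + 24743·15 = 373712 (mod 618575).
From x ≡ 373712 (mod 618575) write x = 373712 + 618575t. Substituting into x ≡ 23 (mod 223) gives 618575t ≡ 59 (mod 223), and since 196⁻¹ ≡ 33 (mod 223), t ≡ 163. Hence x ≡ 373712 + 618575·163 = 101201437 (mod 137942225).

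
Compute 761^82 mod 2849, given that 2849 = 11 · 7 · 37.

Mod 11: 761 ≡ 2; by Fermat, exponent reduces to 82 mod 10 = 2; 2^2 ≡ 4 (mod 11).
Mod 7: 761 ≡ 5; by Fermat, exponent reduces to 82 mod 6 = 4; 5^4 ≡ 2 (mod 7).
Mod 37: 761 ≡ 21; by Fermat, exponent reduces to 82 mod 36 = 10; 21^10 ≡ 16 (mod 37).
Combine by CRT: x ≡ 4 (mod 11), x ≡ 2 (mod 7), x ≡ 16 (mod 37) ⇒ x ≡ 2347 (mod 2849).

2347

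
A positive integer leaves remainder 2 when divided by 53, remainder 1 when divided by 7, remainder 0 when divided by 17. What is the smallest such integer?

The moduli are pairwise coprime; N = 53·7·17 = 6307.
N/53 = 119; 119 ≡ 13 (mod 53); 13·49 ≡ 1, so inverse 49.
N/7 = 901; 901 ≡ 5 (mod 7); 5·3 ≡ 1, so inverse 3.
N/17 = 371; 371 ≡ 14 (mod 17); 14·11 ≡ 1, so inverse 11.
x ≡ 2·119·49 + 1·901·3 + 0·371·11 = 14365.
14365 mod 6307 = 1751.

1751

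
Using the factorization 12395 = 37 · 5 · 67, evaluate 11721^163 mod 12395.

Mod 37: 11721 ≡ 29; by Fermat, exponent reduces to 163 mod 36 = 19; 29^19 ≡ 8 (mod 37).
Mod 5: 11721 ≡ 1; by Fermat, exponent reduces to 163 mod 4 = 3; 1^3 ≡ 1 (mod 5).
Mod 67: 11721 ≡ 63; by Fermat, exponent reduces to 163 mod 66 = 31; 63^31 ≡ 46 (mod 67).
Combine by CRT: x ≡ 8 (mod 37), x ≡ 1 (mod 5), x ≡ 46 (mod 67) ⇒ x ≡ 6076 (mod 12395).

6076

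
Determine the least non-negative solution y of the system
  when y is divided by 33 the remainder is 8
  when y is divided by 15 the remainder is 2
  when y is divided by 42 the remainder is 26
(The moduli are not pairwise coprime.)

gcd(33, 15) = 3 and 3 | (2 − 8), so the pair is consistent; merging gives y ≡ 107 (mod 165), where 165 = lcm(33, 15).
gcd(165, 42) = 3 and 3 | (26 − 107), so the pair is consistent; merging gives y ≡ 2252 (mod 2310), where 2310 = lcm(165, 42).
The solution is unique modulo lcm(33, 15, 42) = 2310.

2252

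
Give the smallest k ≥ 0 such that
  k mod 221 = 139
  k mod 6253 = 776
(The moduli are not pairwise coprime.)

88318

Combine the congruences pairwise.
gcd(221, 6253) = 13 and 13 | (776 − 139), so the pair is consistent; merging gives k ≡ 88318 (mod 106301), where 106301 = lcm(221, 6253).
The solution is unique modulo lcm(221, 6253) = 106301.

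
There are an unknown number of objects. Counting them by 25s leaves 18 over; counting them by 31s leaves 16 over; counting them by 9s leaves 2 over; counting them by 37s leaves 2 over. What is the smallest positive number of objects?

The moduli are pairwise coprime; M = 25·31·9·37 = 258075.
M/25 = 10323; 10323 ≡ 23 (mod 25); 23·12 ≡ 1, so inverse 12.
M/31 = 8325; 8325 ≡ 17 (mod 31); 17·11 ≡ 1, so inverse 11.
M/9 = 28675; 28675 ≡ 1 (mod 9), inverse 1.
M/37 = 6975; 6975 ≡ 19 (mod 37); 19·2 ≡ 1, so inverse 2.
N ≡ 18·10323·12 + 16·8325·11 + 2·28675·1 + 2·6975·2 = 3780218.
3780218 mod 258075 = 167168.

167168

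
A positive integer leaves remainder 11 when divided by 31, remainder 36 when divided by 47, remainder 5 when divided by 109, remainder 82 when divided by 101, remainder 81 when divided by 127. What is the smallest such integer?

The moduli are pairwise coprime; M = 31·47·109·101·127 = 2037094351.
M/31 = 65712721; 65712721 ≡ 6 (mod 31); 6·26 ≡ 1, so inverse 26.
M/47 = 43342433; 43342433 ≡ 20 (mod 47); 20·40 ≡ 1, so inverse 40.
M/109 = 18688939; 18688939 ≡ 17 (mod 109); 17·77 ≡ 1, so inverse 77.
M/101 = 20169251; 20169251 ≡ 56 (mod 101); 56·92 ≡ 1, so inverse 92.
M/127 = 16040113; 16040113 ≡ 13 (mod 127); 13·88 ≡ 1, so inverse 88.
N ≡ 11·65712721·26 + 36·43342433·40 + 5·18688939·77 + 82·20169251·92 + 81·16040113·88 = 354892938249.
354892938249 mod 2037094351 = 438521175.

438521175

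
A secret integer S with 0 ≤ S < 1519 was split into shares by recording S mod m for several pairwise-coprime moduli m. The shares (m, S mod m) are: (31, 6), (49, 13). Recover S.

From S ≡ 6 (mod 31) write S = 6 + 31t. Substituting into S ≡ 13 (mod 49) gives 31t ≡ 7 (mod 49), and since 31⁻¹ ≡ 19 (mod 49), t ≡ 35. Hence S ≡ 6 + 31·35 = 1091 (mod 1519).

1091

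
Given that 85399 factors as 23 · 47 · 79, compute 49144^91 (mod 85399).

Mod 23: 49144 ≡ 16; by Fermat, exponent reduces to 91 mod 22 = 3; 16^3 ≡ 2 (mod 23).
Mod 47: 49144 ≡ 29; by Fermat, exponent reduces to 91 mod 46 = 45; 29^45 ≡ 13 (mod 47).
Mod 79: 49144 ≡ 6; by Fermat, exponent reduces to 91 mod 78 = 13; 6^13 ≡ 56 (mod 79).
Combine by CRT: x ≡ 2 (mod 23), x ≡ 13 (mod 47), x ≡ 56 (mod 79) ⇒ x ≡ 26521 (mod 85399).

26521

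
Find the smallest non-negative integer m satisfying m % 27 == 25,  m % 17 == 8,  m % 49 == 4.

3238

From m ≡ 25 (mod 27) write m = 25 + 27t. Substituting into m ≡ 8 (mod 17) gives 27t ≡ 0 (mod 17), and since 10⁻¹ ≡ 12 (mod 17), t ≡ 0. Hence m ≡ 25 + 27·0 = 25 (mod 459).
From m ≡ 25 (mod 459) write m = 25 + 459t. Substituting into m ≡ 4 (mod 49) gives 459t ≡ 28 (mod 49), and since 18⁻¹ ≡ 30 (mod 49), t ≡ 7. Hence m ≡ 25 + 459·7 = 3238 (mod 22491).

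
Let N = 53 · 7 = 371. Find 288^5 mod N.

Mod 53: 288 ≡ 23; 23^5 ≡ 23 (mod 53).
Mod 7: 288 ≡ 1; 1^5 ≡ 1 (mod 7).
Combine by CRT: x ≡ 23 (mod 53), x ≡ 1 (mod 7) ⇒ x ≡ 288 (mod 371).

288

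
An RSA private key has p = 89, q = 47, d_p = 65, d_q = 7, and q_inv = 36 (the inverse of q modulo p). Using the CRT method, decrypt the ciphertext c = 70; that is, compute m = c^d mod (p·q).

m₁ = c^(d_p) mod p: c ≡ 70 (mod 89), and 70^65 mod 89 = 31.
m₂ = c^(d_q) mod q: c ≡ 23 (mod 47), and 23^7 mod 47 = 29.
h = q_inv·(m₁ − m₂) mod p = 36·(31 − 29) mod 89 = 72.
m = m₂ + h·q = 29 + 72·47 = 3413.

3413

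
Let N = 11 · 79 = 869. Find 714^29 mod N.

Mod 11: 714 ≡ 10; by Fermat, exponent reduces to 29 mod 10 = 9; 10^9 ≡ 10 (mod 11).
Mod 79: 714 ≡ 3; 3^29 ≡ 68 (mod 79).
Combine by CRT: x ≡ 10 (mod 11), x ≡ 68 (mod 79) ⇒ x ≡ 384 (mod 869).

384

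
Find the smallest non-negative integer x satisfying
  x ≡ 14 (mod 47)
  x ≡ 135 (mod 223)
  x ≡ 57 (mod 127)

118548

Combine the congruences pairwise.
From x ≡ 14 (mod 47) write x = 14 + 47t. Substituting into x ≡ 135 (mod 223) gives 47t ≡ 121 (mod 223), and since 47⁻¹ ≡ 19 (mod 223), t ≡ 69. Hence x ≡ 14 + 47·69 = 3257 (mod 10481).
From x ≡ 3257 (mod 10481) write x = 3257 + 10481t. Substituting into x ≡ 57 (mod 127) gives 10481t ≡ 102 (mod 127), and since 67⁻¹ ≡ 91 (mod 127), t ≡ 11. Hence x ≡ 3257 + 10481·11 = 118548 (mod 1331087).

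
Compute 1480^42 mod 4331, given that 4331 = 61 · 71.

1193

Mod 61: 1480 ≡ 16; 16^42 ≡ 34 (mod 61).
Mod 71: 1480 ≡ 60; 60^42 ≡ 57 (mod 71).
Combine by CRT: x ≡ 34 (mod 61), x ≡ 57 (mod 71) ⇒ x ≡ 1193 (mod 4331).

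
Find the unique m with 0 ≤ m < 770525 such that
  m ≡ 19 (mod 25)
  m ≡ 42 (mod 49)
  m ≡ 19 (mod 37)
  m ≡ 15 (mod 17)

170219

The moduli are pairwise coprime; N = 25·49·37·17 = 770525.
N/25 = 30821; 30821 ≡ 21 (mod 25); 21·6 ≡ 1, so inverse 6.
N/49 = 15725; 15725 ≡ 45 (mod 49); 45·12 ≡ 1, so inverse 12.
N/37 = 20825; 20825 ≡ 31 (mod 37); 31·6 ≡ 1, so inverse 6.
N/17 = 45325; 45325 ≡ 3 (mod 17); 3·6 ≡ 1, so inverse 6.
m ≡ 19·30821·6 + 42·15725·12 + 19·20825·6 + 15·45325·6 = 17892294.
17892294 mod 770525 = 170219.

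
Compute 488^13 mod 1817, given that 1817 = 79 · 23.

Mod 79: 488 ≡ 14; 14^13 ≡ 78 (mod 79).
Mod 23: 488 ≡ 5; 5^13 ≡ 21 (mod 23).
Combine by CRT: x ≡ 78 (mod 79), x ≡ 21 (mod 23) ⇒ x ≡ 1263 (mod 1817).

1263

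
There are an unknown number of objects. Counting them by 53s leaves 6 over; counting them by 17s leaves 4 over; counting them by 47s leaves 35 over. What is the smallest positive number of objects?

19775

The moduli are pairwise coprime; M = 53·17·47 = 42347.
M/53 = 799; 799 ≡ 4 (mod 53); 4·40 ≡ 1, so inverse 40.
M/17 = 2491; 2491 ≡ 9 (mod 17); 9·2 ≡ 1, so inverse 2.
M/47 = 901; 901 ≡ 8 (mod 47); 8·6 ≡ 1, so inverse 6.
N ≡ 6·799·40 + 4·2491·2 + 35·901·6 = 400898.
400898 mod 42347 = 19775.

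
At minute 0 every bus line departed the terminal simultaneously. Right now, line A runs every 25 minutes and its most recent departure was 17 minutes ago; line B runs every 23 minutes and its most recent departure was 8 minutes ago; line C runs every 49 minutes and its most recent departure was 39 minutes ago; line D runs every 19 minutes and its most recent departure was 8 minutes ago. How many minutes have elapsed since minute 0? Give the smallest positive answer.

From t ≡ 17 (mod 25) write t = 17 + 25s. Substituting into t ≡ 8 (mod 23) gives 25s ≡ 14 (mod 23), and since 2⁻¹ ≡ 12 (mod 23), s ≡ 7. Hence t ≡ 17 + 25·7 = 192 (mod 575).
From t ≡ 192 (mod 575) write t = 192 + 575s. Substituting into t ≡ 39 (mod 49) gives 575s ≡ 43 (mod 49), and since 36⁻¹ ≡ 15 (mod 49), s ≡ 8. Hence t ≡ 192 + 575·8 = 4792 (mod 28175).
From t ≡ 4792 (mod 28175) write t = 4792 + 28175s. Substituting into t ≡ 8 (mod 19) gives 28175s ≡ 4 (mod 19), and since 17⁻¹ ≡ 9 (mod 19), s ≡ 17. Hence t ≡ 4792 + 28175·17 = 483767 (mod 535325).

483767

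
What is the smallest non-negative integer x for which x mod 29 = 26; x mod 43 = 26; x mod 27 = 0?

13743

The moduli are pairwise coprime; N = 29·43·27 = 33669.
N/29 = 1161; 1161 ≡ 1 (mod 29), inverse 1.
N/43 = 783; 783 ≡ 9 (mod 43); 9·24 ≡ 1, so inverse 24.
N/27 = 1247; 1247 ≡ 5 (mod 27); 5·11 ≡ 1, so inverse 11.
x ≡ 26·1161·1 + 26·783·24 + 0·1247·11 = 518778.
518778 mod 33669 = 13743.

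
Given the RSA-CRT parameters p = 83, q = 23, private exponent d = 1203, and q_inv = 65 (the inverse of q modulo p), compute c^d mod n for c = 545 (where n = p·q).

699

d_p = d mod (p−1) = 1203 mod 82 = 55; d_q = d mod (q−1) = 15.
m₁ = c^(d_p) mod p: c ≡ 47 (mod 83), and 47^55 mod 83 = 35.
m₂ = c^(d_q) mod q: c ≡ 16 (mod 23), and 16^15 mod 23 = 9.
h = q_inv·(m₁ − m₂) mod p = 65·(35 − 9) mod 83 = 30.
m = m₂ + h·q = 9 + 30·23 = 699.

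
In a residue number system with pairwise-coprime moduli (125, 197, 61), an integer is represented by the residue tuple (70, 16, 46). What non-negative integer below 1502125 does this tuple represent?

The moduli are pairwise coprime; N = 125·197·61 = 1502125.
N/125 = 12017; 12017 ≡ 17 (mod 125); 17·103 ≡ 1, so inverse 103.
N/197 = 7625; 7625 ≡ 139 (mod 197); 139·180 ≡ 1, so inverse 180.
N/61 = 24625; 24625 ≡ 42 (mod 61); 42·16 ≡ 1, so inverse 16.
x ≡ 70·12017·103 + 16·7625·180 + 46·24625·16 = 126726570.
126726570 mod 1502125 = 548070.

548070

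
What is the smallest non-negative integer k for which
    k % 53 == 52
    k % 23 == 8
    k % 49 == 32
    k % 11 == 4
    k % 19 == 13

The moduli are pairwise coprime; N = 53·23·49·11·19 = 12483779.
N/53 = 235543; 235543 ≡ 11 (mod 53); 11·29 ≡ 1, so inverse 29.
N/23 = 542773; 542773 ≡ 19 (mod 23); 19·17 ≡ 1, so inverse 17.
N/49 = 254771; 254771 ≡ 20 (mod 49); 20·27 ≡ 1, so inverse 27.
N/11 = 1134889; 1134889 ≡ 8 (mod 11); 8·7 ≡ 1, so inverse 7.
N/19 = 657041; 657041 ≡ 2 (mod 19); 2·10 ≡ 1, so inverse 10.
k ≡ 52·235543·29 + 8·542773·17 + 32·254771·27 + 4·1134889·7 + 13·657041·10 = 766330338.
766330338 mod 12483779 = 4819819.

4819819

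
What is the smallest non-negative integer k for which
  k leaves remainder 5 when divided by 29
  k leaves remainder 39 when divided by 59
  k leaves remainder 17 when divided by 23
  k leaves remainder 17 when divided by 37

536998

From k ≡ 5 (mod 29) write k = 5 + 29t. Substituting into k ≡ 39 (mod 59) gives 29t ≡ 34 (mod 59), and since 29⁻¹ ≡ 57 (mod 59), t ≡ 50. Hence k ≡ 5 + 29·50 = 1455 (mod 1711).
From k ≡ 1455 (mod 1711) write k = 1455 + 1711t. Substituting into k ≡ 17 (mod 23) gives 1711t ≡ 11 (mod 23), and since 9⁻¹ ≡ 18 (mod 23), t ≡ 14. Hence k ≡ 1455 + 1711·14 = 25409 (mod 39353).
From k ≡ 25409 (mod 39353) write k = 25409 + 39353t. Substituting into k ≡ 17 (mod 37) gives 39353t ≡ 27 (mod 37), and since 22⁻¹ ≡ 32 (mod 37), t ≡ 13. Hence k ≡ 25409 + 39353·13 = 536998 (mod 1456061).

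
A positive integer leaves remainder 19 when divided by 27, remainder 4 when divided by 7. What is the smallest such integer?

46

Combine the congruences pairwise.
From x ≡ 19 (mod 27) write x = 19 + 27t. Substituting into x ≡ 4 (mod 7) gives 27t ≡ 6 (mod 7), and since 6⁻¹ ≡ 6 (mod 7), t ≡ 1. Hence x ≡ 19 + 27·1 = 46 (mod 189).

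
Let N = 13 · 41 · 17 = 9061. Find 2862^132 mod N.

8997

Mod 13: 2862 ≡ 2; since 12 | 132, by Fermat 2^132 ≡ 1 (mod 13).
Mod 41: 2862 ≡ 33; by Fermat, exponent reduces to 132 mod 40 = 12; 33^12 ≡ 18 (mod 41).
Mod 17: 2862 ≡ 6; by Fermat, exponent reduces to 132 mod 16 = 4; 6^4 ≡ 4 (mod 17).
Combine by CRT: x ≡ 1 (mod 13), x ≡ 18 (mod 41), x ≡ 4 (mod 17) ⇒ x ≡ 8997 (mod 9061).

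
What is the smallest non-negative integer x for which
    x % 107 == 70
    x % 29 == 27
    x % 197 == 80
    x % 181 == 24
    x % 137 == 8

3376663805

From x ≡ 70 (mod 107) write x = 70 + 107t. Substituting into x ≡ 27 (mod 29) gives 107t ≡ 15 (mod 29), and since 20⁻¹ ≡ 16 (mod 29), t ≡ 8. Hence x ≡ 70 + 107·8 = 926 (mod 3103).
From x ≡ 926 (mod 3103) write x = 926 + 3103t. Substituting into x ≡ 80 (mod 197) gives 3103t ≡ 139 (mod 197), and since 148⁻¹ ≡ 4 (mod 197), t ≡ 162. Hence x ≡ 926 + 3103·162 = 503612 (mod 611291).
From x ≡ 503612 (mod 611291) write x = 503612 + 611291t. Substituting into x ≡ 24 (mod 181) gives 611291t ≡ 135 (mod 181), and since 54⁻¹ ≡ 57 (mod 181), t ≡ 93. Hence x ≡ 503612 + 611291·93 = 57353675 (mod 110643671).
From x ≡ 57353675 (mod 110643671) write x = 57353675 + 110643671t. Substituting into x ≡ 8 (mod 137) gives 110643671t ≡ 13 (mod 137), and since 5⁻¹ ≡ 55 (mod 137), t ≡ 30. Hence x ≡ 57353675 + 110643671·30 = 3376663805 (mod 15158182927).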